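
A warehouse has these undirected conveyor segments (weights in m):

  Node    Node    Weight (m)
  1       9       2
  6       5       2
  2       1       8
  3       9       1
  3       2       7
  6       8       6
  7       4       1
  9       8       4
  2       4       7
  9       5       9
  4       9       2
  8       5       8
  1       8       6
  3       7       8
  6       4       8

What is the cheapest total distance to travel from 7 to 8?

Settle nodes by increasing distance from 7:
7: 0
4: 1  (via 7)
9: 3  (via 4)
3: 4  (via 9)
1: 5  (via 9)
8: 7  (via 9)
Shortest route: 7–4–9–8 = 7 m.

7 m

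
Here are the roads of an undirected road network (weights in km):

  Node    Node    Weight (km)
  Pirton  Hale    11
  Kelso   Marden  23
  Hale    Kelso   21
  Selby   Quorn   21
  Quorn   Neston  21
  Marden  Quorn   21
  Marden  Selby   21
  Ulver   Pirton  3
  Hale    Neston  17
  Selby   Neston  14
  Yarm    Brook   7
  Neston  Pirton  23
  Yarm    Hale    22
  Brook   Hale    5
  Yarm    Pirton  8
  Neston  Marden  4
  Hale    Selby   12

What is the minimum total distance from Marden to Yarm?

Shortest distances from Marden:
Marden: 0
Neston: 4  (via Marden)
Selby: 18  (via Neston)
Hale: 21  (via Neston)
Quorn: 21  (via Marden)
Kelso: 23  (via Marden)
Brook: 26  (via Hale)
Pirton: 27  (via Neston)
Ulver: 30  (via Pirton)
Yarm: 33  (via Brook)
Shortest route: Marden → Neston → Hale → Brook → Yarm = 33 km.

33 km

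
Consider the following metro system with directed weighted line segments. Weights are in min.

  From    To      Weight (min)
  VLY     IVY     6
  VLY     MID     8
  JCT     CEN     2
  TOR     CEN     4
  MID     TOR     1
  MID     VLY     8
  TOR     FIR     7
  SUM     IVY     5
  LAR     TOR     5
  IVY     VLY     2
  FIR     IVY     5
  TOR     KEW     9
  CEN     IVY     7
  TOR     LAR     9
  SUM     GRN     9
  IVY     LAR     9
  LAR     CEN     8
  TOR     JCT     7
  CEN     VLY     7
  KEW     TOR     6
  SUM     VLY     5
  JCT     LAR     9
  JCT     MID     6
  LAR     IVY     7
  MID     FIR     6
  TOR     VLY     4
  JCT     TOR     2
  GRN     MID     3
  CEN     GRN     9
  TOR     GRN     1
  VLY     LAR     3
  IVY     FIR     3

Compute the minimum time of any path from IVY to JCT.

Shortest distances from IVY:
IVY: 0
VLY: 2  (via IVY)
FIR: 3  (via IVY)
LAR: 5  (via VLY)
TOR: 10  (via LAR)
MID: 10  (via VLY)
GRN: 11  (via TOR)
CEN: 13  (via LAR)
JCT: 17  (via TOR)
Shortest route: IVY → VLY → LAR → TOR → JCT = 17 min.

17 min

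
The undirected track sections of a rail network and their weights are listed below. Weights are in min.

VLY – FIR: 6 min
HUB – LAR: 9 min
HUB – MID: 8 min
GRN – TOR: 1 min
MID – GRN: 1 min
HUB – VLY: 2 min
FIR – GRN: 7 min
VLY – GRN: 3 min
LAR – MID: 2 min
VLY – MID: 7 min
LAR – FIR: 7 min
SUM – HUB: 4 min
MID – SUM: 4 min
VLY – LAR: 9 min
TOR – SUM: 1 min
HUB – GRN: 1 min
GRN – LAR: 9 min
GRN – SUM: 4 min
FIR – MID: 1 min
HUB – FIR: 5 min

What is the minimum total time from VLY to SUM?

5 min

Candidate routes:
VLY–GRN–TOR–SUM: 3+1+1 = 5
VLY–HUB–SUM: 2+4 = 6
Cheapest is VLY–GRN–TOR–SUM at 5 min.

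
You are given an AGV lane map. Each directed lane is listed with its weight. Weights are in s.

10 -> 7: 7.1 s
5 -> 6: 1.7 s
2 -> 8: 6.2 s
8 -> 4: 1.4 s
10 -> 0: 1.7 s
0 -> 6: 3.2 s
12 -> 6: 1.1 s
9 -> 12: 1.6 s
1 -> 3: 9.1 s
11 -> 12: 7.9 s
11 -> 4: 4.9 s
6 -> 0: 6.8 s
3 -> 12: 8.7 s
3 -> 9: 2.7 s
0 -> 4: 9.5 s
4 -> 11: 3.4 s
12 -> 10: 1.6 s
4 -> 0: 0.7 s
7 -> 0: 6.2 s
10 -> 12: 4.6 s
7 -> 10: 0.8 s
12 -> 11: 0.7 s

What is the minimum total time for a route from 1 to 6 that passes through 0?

Best 1 to 0: 1 → 3 → 9 → 12 → 10 → 0 costing 16.7
Shortest 0→6: 0 → 6 = 3.2
Total via 0: 16.7 + 3.2 = 19.9 s.

19.9 s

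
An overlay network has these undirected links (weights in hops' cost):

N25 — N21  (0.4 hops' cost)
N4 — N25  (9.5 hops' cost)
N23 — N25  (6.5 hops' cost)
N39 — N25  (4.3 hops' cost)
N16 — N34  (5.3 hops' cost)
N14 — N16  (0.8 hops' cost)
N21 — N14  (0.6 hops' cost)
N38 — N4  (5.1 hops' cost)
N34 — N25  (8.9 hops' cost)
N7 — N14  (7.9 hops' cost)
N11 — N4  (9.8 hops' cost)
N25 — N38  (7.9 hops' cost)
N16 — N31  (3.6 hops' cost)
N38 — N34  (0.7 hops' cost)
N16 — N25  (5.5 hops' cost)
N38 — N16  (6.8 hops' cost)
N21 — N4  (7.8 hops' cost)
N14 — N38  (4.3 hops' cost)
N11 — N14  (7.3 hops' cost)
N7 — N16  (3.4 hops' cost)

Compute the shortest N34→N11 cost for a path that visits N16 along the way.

Best N34 to N16: N34–N16 costing 5.3
Best N16 to N11: N16–N14–N11 costing 8.1
Total via N16: 5.3 + 8.1 = 13.4 hops' cost.

13.4 hops' cost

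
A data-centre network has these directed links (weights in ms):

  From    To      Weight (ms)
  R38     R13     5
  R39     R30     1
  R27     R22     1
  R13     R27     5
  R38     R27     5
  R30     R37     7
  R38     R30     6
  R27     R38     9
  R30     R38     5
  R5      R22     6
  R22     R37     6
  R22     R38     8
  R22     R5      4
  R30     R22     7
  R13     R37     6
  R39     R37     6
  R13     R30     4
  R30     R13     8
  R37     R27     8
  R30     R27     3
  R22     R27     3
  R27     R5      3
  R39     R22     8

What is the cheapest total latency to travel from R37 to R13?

Running Dijkstra from R37:
R37: 0
R27: 8  (via R37)
R22: 9  (via R27)
R5: 11  (via R27)
R38: 17  (via R27)
R13: 22  (via R38)
Shortest route: R37–R27–R38–R13 = 22 ms.

22 ms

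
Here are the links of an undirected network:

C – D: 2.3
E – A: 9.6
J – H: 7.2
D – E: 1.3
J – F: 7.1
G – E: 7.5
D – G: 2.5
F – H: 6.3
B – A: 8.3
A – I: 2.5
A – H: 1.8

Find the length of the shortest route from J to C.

Settle nodes by increasing distance from J:
J: 0
F: 7.1  (via J)
H: 7.2  (via J)
A: 9  (via H)
I: 11.5  (via A)
B: 17.3  (via A)
E: 18.6  (via A)
D: 19.9  (via E)
C: 22.2  (via D)
Shortest route: J–H–A–E–D–C = 22.2.

22.2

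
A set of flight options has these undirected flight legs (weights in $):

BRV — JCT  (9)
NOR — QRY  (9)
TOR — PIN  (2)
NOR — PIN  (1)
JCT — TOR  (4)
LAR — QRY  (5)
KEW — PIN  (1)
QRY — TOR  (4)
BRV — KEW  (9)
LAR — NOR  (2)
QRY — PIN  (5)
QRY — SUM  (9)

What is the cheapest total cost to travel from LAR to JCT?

Settle nodes by increasing distance from LAR:
LAR: 0
NOR: 2  (via LAR)
PIN: 3  (via NOR)
KEW: 4  (via PIN)
TOR: 5  (via PIN)
QRY: 5  (via LAR)
JCT: 9  (via TOR)
Shortest route: LAR → NOR → PIN → TOR → JCT = $9.

$9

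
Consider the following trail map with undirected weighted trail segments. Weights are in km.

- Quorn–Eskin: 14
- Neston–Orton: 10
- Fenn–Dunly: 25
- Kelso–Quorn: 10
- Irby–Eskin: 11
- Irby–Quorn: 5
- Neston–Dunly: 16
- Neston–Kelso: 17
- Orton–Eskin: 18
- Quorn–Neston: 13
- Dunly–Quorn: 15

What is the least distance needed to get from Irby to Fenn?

Enumerating some paths:
Irby–Quorn–Neston–Dunly–Fenn: 5+13+16+25 = 59
Irby–Eskin–Quorn–Dunly–Fenn: 11+14+15+25 = 65
Irby–Quorn–Dunly–Fenn: 5+15+25 = 45
The minimum is 45 km via Irby–Quorn–Dunly–Fenn.

45 km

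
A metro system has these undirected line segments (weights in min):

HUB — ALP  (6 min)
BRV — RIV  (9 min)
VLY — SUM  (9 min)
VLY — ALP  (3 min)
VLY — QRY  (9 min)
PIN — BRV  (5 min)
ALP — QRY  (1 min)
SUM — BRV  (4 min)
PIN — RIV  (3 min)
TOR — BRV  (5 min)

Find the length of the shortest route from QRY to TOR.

Running Dijkstra from QRY:
QRY: 0
ALP: 1  (via QRY)
VLY: 4  (via ALP)
HUB: 7  (via ALP)
SUM: 13  (via VLY)
BRV: 17  (via SUM)
PIN: 22  (via BRV)
TOR: 22  (via BRV)
Shortest route: QRY–ALP–VLY–SUM–BRV–TOR = 22 min.

22 min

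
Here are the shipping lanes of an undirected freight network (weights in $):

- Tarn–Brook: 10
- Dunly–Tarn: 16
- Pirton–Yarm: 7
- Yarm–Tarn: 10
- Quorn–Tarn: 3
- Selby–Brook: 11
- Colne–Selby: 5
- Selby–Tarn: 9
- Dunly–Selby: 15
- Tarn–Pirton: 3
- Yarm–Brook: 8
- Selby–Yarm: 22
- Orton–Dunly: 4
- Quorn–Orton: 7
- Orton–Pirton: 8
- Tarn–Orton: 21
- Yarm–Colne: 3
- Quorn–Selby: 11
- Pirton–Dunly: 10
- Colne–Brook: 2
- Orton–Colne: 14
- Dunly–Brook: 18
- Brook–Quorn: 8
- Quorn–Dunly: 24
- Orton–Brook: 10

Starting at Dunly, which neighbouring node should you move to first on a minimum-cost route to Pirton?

Compare a few routes:
Dunly - Tarn - Pirton: 16+3 = 19
Dunly - Orton - Quorn - Tarn - Pirton: 4+7+3+3 = 17
Dunly - Orton - Pirton: 4+8 = 12
Dunly - Pirton: 10 = 10
The minimum is $10 via Dunly - Pirton.
So from Dunly the first move is to Pirton.

Pirton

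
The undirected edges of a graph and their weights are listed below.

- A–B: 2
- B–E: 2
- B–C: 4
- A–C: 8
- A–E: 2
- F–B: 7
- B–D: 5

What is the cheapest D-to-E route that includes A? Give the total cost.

9

Shortest D→A: D–B–A = 7
Shortest A→E: A–E = 2
Total via A: 7 + 2 = 9.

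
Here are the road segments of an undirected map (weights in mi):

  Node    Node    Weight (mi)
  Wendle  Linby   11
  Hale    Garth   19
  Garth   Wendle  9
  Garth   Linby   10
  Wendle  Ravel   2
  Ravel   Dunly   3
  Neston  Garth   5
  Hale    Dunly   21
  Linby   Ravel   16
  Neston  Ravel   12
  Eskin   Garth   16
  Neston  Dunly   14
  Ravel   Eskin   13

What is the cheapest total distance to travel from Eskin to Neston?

21 mi

Shortest distances from Eskin:
Eskin: 0
Ravel: 13  (via Eskin)
Wendle: 15  (via Ravel)
Garth: 16  (via Eskin)
Dunly: 16  (via Ravel)
Neston: 21  (via Garth)
Shortest route: Eskin–Garth–Neston = 21 mi.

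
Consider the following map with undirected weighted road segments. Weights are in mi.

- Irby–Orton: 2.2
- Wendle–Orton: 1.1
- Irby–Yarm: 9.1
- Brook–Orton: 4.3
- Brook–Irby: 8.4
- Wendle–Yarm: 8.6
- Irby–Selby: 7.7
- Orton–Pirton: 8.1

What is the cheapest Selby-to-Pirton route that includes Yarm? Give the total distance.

34.6 mi

Best Selby to Yarm: Selby–Irby–Yarm costing 16.8
Shortest Yarm→Pirton: Yarm–Wendle–Orton–Pirton = 17.8
Total via Yarm: 16.8 + 17.8 = 34.6 mi.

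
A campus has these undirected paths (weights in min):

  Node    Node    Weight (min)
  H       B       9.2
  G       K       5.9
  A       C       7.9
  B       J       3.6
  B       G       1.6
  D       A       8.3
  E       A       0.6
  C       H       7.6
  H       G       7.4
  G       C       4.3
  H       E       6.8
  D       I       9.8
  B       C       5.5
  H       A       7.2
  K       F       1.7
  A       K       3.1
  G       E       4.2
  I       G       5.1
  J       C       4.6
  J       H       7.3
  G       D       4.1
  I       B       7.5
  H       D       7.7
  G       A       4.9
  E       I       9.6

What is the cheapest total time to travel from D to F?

11.7 min

Running Dijkstra from D:
D: 0
G: 4.1  (via D)
B: 5.7  (via G)
H: 7.7  (via D)
A: 8.3  (via D)
E: 8.3  (via G)
C: 8.4  (via G)
I: 9.2  (via G)
J: 9.3  (via B)
K: 10  (via G)
F: 11.7  (via K)
Shortest route: D → G → K → F = 11.7 min.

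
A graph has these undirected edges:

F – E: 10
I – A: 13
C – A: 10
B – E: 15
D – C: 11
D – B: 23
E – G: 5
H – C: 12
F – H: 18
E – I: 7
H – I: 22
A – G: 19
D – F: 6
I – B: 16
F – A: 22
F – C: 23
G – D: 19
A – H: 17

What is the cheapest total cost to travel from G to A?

Enumerating some paths:
G → A: 19 = 19
G → E → F → A: 5+10+22 = 37
G → E → I → A: 5+7+13 = 25
The minimum is 19 via G → A.

19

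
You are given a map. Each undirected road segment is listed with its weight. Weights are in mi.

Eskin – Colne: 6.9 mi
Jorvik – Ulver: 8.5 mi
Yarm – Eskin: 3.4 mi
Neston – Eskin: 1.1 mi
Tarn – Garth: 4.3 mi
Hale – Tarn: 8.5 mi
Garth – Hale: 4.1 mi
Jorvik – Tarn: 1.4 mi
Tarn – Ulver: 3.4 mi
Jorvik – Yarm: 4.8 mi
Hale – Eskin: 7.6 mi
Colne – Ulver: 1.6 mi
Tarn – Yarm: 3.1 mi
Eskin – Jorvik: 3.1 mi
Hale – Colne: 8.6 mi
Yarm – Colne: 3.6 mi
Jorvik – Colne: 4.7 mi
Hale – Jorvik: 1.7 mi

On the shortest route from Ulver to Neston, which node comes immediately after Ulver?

Tarn

Compare a few routes:
Ulver → Colne → Yarm → Eskin → Neston: 1.6+3.6+3.4+1.1 = 9.7
Ulver → Tarn → Jorvik → Eskin → Neston: 3.4+1.4+3.1+1.1 = 9
Ulver → Colne → Eskin → Neston: 1.6+6.9+1.1 = 9.6
Cheapest is Ulver → Tarn → Jorvik → Eskin → Neston at 9 mi.
So from Ulver the first move is to Tarn.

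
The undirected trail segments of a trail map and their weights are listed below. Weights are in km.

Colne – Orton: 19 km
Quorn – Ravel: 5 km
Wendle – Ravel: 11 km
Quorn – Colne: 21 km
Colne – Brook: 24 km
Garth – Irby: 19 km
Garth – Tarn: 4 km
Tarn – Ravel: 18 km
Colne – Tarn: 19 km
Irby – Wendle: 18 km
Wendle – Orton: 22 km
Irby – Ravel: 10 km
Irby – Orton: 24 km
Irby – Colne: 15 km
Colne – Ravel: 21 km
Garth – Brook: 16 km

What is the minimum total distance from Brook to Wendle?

49 km

Shortest distances from Brook:
Brook: 0
Garth: 16  (via Brook)
Tarn: 20  (via Garth)
Colne: 24  (via Brook)
Irby: 35  (via Garth)
Ravel: 38  (via Tarn)
Orton: 43  (via Colne)
Quorn: 43  (via Ravel)
Wendle: 49  (via Ravel)
Shortest route: Brook–Garth–Tarn–Ravel–Wendle = 49 km.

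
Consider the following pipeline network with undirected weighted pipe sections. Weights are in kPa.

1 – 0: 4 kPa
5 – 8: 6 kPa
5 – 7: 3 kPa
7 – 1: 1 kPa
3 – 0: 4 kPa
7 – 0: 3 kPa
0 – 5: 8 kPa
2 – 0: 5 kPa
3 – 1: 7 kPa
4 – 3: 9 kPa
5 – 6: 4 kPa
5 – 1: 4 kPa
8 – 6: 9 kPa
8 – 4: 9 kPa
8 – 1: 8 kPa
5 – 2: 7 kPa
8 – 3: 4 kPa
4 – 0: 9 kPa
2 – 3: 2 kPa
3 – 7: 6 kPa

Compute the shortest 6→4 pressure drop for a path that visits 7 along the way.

Best 6 to 7: 6–5–7 costing 7
Best 7 to 4: 7–0–4 costing 12
Total via 7: 7 + 12 = 19 kPa.

19 kPa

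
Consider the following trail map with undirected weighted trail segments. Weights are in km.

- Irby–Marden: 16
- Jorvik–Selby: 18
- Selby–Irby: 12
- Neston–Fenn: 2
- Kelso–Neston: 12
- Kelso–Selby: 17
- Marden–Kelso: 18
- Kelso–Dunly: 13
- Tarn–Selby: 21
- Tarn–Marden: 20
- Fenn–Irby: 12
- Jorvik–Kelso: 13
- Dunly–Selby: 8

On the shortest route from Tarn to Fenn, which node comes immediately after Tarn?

Enumerating some paths:
Tarn → Selby → Kelso → Neston → Fenn: 21+17+12+2 = 52
Tarn → Marden → Kelso → Neston → Fenn: 20+18+12+2 = 52
Tarn → Selby → Irby → Fenn: 21+12+12 = 45
Tarn → Marden → Irby → Fenn: 20+16+12 = 48
The minimum is 45 km via Tarn → Selby → Irby → Fenn.
So from Tarn the first move is to Selby.

Selby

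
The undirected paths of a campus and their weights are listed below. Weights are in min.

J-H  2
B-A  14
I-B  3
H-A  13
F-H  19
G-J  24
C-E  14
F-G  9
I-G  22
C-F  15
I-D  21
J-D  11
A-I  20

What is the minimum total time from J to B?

29 min

Settle nodes by increasing distance from J:
J: 0
H: 2  (via J)
D: 11  (via J)
A: 15  (via H)
F: 21  (via H)
G: 24  (via J)
B: 29  (via A)
Shortest route: J → H → A → B = 29 min.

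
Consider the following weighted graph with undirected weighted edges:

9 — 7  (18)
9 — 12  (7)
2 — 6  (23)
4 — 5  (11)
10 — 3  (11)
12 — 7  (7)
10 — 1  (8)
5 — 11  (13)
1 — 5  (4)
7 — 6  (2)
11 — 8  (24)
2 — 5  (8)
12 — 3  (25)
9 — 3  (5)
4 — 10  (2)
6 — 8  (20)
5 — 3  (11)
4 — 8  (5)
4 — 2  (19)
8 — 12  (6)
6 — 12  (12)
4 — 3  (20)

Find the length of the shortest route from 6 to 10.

22

Settle nodes by increasing distance from 6:
6: 0
7: 2  (via 6)
12: 9  (via 7)
8: 15  (via 12)
9: 16  (via 12)
4: 20  (via 8)
3: 21  (via 9)
10: 22  (via 4)
Shortest route: 6–7–12–8–4–10 = 22.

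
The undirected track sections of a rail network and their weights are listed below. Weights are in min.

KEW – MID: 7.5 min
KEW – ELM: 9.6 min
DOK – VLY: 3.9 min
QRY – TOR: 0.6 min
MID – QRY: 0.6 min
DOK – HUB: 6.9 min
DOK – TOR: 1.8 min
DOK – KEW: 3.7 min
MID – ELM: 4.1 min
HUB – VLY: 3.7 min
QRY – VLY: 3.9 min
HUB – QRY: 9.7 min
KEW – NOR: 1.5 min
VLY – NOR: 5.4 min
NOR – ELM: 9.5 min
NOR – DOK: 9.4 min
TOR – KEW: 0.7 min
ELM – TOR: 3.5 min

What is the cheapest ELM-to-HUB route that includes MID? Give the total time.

Shortest ELM→MID: ELM → MID = 4.1
Shortest MID→HUB: MID → QRY → VLY → HUB = 8.2
Total via MID: 4.1 + 8.2 = 12.3 min.

12.3 min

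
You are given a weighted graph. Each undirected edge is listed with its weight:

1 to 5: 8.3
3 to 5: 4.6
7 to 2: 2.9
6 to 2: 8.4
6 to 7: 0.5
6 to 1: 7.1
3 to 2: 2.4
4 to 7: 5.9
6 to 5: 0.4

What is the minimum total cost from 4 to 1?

13.5

Enumerating some paths:
4–7–6–1: 5.9+0.5+7.1 = 13.5
4–7–6–5–1: 5.9+0.5+0.4+8.3 = 15.1
The minimum is 13.5 via 4–7–6–1.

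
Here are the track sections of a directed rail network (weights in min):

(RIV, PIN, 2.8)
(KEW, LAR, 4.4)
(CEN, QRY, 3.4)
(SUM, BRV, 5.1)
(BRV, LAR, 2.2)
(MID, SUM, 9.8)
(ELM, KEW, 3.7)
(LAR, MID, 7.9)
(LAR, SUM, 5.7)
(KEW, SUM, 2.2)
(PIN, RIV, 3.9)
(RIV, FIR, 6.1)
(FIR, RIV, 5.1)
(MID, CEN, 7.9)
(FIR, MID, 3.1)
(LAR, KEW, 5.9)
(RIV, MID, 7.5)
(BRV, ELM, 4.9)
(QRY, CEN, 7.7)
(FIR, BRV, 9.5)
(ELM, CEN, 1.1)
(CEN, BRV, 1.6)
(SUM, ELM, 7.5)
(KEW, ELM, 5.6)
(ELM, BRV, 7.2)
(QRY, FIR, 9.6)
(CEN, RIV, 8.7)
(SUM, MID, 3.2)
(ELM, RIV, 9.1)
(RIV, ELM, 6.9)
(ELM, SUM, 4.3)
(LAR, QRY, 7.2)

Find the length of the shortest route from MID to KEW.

Enumerating some paths:
MID → CEN → BRV → LAR → KEW: 7.9+1.6+2.2+5.9 = 17.6
MID → CEN → BRV → ELM → KEW: 7.9+1.6+4.9+3.7 = 18.1
Cheapest is MID → CEN → BRV → LAR → KEW at 17.6 min.

17.6 min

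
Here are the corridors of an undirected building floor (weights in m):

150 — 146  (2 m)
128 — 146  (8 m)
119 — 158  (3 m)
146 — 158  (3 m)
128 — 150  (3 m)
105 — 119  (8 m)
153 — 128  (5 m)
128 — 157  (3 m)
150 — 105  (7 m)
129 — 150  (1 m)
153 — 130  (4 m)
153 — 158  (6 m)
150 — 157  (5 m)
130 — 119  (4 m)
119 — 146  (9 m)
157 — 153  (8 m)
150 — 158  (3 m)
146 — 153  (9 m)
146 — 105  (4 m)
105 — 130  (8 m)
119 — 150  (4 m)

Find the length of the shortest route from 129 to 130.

Settle nodes by increasing distance from 129:
129: 0
150: 1  (via 129)
146: 3  (via 150)
158: 4  (via 150)
128: 4  (via 150)
119: 5  (via 150)
157: 6  (via 150)
105: 7  (via 146)
153: 9  (via 128)
130: 9  (via 119)
Shortest route: 129 → 150 → 119 → 130 = 9 m.

9 m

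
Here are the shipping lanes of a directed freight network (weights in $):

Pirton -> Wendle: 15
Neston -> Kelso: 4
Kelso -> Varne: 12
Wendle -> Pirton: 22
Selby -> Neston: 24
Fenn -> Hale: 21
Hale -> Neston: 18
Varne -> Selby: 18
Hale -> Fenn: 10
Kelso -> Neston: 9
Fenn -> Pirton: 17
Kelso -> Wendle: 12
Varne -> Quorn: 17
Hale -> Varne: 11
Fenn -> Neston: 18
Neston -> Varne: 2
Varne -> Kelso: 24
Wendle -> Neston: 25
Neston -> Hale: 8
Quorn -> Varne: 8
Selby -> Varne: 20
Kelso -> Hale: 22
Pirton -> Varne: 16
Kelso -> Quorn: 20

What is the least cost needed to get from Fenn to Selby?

$38

Candidate routes:
Fenn → Hale → Varne → Selby: 21+11+18 = 50
Fenn → Pirton → Varne → Selby: 17+16+18 = 51
Fenn → Neston → Varne → Selby: 18+2+18 = 38
The minimum is $38 via Fenn → Neston → Varne → Selby.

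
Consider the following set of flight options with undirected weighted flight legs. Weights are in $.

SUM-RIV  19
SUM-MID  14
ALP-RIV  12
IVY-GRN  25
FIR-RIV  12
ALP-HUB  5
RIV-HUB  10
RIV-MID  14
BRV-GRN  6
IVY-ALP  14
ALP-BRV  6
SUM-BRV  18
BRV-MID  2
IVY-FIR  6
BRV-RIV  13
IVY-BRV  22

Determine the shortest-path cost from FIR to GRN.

Candidate routes:
FIR–IVY–BRV–GRN: 6+22+6 = 34
FIR–IVY–GRN: 6+25 = 31
FIR–IVY–ALP–BRV–GRN: 6+14+6+6 = 32
Cheapest is FIR–IVY–GRN at $31.

$31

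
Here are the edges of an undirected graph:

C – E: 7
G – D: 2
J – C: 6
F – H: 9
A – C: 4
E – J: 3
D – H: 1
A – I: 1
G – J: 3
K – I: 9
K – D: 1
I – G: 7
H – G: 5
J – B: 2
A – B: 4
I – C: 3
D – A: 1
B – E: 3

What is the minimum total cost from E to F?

18

Settle nodes by increasing distance from E:
E: 0
B: 3  (via E)
J: 3  (via E)
G: 6  (via J)
A: 7  (via B)
C: 7  (via E)
D: 8  (via G)
I: 8  (via A)
H: 9  (via D)
K: 9  (via D)
F: 18  (via H)
Shortest route: E–J–G–D–H–F = 18.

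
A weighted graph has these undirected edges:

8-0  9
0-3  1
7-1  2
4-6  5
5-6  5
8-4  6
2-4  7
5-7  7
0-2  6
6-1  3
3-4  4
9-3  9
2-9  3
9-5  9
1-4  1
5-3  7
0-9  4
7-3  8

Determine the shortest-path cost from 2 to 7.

10

Enumerating some paths:
2–0–3–4–1–7: 6+1+4+1+2 = 14
2–4–1–7: 7+1+2 = 10
2–0–3–7: 6+1+8 = 15
The minimum is 10 via 2–4–1–7.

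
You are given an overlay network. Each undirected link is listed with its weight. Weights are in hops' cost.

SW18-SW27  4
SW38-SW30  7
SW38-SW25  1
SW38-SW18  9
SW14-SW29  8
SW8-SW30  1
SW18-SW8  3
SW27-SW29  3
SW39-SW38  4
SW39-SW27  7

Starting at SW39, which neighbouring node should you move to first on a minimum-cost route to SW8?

SW38

Candidate routes:
SW39 → SW27 → SW18 → SW8: 7+4+3 = 14
SW39 → SW38 → SW30 → SW8: 4+7+1 = 12
The minimum is 12 hops' cost via SW39 → SW38 → SW30 → SW8.
So from SW39 the first move is to SW38.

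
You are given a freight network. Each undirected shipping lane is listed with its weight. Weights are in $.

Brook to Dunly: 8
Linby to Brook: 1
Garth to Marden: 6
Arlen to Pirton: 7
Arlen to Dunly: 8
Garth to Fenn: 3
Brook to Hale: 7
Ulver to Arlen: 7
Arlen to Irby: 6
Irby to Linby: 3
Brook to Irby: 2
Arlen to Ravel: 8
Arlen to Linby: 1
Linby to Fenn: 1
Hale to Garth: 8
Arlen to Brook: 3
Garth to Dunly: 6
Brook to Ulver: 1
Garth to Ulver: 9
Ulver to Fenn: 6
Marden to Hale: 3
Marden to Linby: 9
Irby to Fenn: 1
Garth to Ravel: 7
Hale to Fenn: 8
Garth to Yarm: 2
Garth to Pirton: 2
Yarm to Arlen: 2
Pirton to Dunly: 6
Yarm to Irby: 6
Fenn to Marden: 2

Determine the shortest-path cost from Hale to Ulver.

Enumerating some paths:
Hale - Marden - Fenn - Irby - Brook - Ulver: 3+2+1+2+1 = 9
Hale - Brook - Ulver: 7+1 = 8
Cheapest is Hale - Brook - Ulver at $8.

$8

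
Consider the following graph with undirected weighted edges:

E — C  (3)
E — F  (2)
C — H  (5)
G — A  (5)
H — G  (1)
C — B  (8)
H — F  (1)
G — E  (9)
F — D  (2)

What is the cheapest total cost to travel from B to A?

19

Compare a few routes:
B–C–H–G–A: 8+5+1+5 = 19
B–C–E–F–H–G–A: 8+3+2+1+1+5 = 20
Cheapest is B–C–H–G–A at 19.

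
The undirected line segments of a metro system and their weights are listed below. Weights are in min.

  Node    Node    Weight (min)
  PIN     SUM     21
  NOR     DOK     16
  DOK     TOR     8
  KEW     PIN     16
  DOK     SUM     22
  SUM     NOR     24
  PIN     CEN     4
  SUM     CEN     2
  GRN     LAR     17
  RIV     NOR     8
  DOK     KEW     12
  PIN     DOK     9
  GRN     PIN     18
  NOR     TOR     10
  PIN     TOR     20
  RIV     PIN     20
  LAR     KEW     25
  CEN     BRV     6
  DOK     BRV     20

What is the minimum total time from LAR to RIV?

Candidate routes:
LAR - KEW - DOK - NOR - RIV: 25+12+16+8 = 61
LAR - GRN - PIN - RIV: 17+18+20 = 55
Cheapest is LAR - GRN - PIN - RIV at 55 min.

55 min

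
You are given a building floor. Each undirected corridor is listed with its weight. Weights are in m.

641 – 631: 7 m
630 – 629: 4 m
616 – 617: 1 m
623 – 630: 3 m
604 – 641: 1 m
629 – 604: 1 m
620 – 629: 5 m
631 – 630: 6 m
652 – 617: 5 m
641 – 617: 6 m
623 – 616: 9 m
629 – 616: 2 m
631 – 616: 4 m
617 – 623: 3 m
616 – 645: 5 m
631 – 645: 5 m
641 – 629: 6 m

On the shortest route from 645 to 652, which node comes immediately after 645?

616

Candidate routes:
645 - 616 - 617 - 652: 5+1+5 = 11
645 - 631 - 616 - 617 - 652: 5+4+1+5 = 15
The minimum is 11 m via 645 - 616 - 617 - 652.
So from 645 the first move is to 616.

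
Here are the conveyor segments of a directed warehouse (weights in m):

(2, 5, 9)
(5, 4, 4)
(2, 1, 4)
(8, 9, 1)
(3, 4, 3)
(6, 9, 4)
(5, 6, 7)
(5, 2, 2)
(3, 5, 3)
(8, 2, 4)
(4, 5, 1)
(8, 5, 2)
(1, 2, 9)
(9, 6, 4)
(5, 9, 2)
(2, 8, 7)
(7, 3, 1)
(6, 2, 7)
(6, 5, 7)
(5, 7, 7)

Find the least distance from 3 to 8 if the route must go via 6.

Best 3 to 6: 3–5–9–6 costing 9
Shortest 6→8: 6–2–8 = 14
Total via 6: 9 + 14 = 23 m.

23 m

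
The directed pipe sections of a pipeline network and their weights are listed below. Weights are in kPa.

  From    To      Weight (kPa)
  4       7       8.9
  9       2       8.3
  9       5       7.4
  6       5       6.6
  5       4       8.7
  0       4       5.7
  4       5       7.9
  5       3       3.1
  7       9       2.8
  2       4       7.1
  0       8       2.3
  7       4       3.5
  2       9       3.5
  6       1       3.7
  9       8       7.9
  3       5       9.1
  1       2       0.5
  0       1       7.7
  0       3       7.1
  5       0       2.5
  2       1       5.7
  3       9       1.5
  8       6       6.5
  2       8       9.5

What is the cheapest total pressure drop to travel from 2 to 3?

Enumerating some paths:
2 - 9 - 5 - 3: 3.5+7.4+3.1 = 14
2 - 9 - 5 - 0 - 3: 3.5+7.4+2.5+7.1 = 20.5
2 - 4 - 5 - 3: 7.1+7.9+3.1 = 18.1
The minimum is 14 kPa via 2 - 9 - 5 - 3.

14 kPa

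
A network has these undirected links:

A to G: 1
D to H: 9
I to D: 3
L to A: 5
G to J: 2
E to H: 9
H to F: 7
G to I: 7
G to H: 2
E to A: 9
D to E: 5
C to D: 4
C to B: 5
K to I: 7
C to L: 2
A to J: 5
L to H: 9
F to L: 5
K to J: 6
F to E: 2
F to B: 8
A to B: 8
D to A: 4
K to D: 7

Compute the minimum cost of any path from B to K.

Enumerating some paths:
B - C - D - K: 5+4+7 = 16
B - A - G - J - K: 8+1+2+6 = 17
Cheapest is B - C - D - K at 16.

16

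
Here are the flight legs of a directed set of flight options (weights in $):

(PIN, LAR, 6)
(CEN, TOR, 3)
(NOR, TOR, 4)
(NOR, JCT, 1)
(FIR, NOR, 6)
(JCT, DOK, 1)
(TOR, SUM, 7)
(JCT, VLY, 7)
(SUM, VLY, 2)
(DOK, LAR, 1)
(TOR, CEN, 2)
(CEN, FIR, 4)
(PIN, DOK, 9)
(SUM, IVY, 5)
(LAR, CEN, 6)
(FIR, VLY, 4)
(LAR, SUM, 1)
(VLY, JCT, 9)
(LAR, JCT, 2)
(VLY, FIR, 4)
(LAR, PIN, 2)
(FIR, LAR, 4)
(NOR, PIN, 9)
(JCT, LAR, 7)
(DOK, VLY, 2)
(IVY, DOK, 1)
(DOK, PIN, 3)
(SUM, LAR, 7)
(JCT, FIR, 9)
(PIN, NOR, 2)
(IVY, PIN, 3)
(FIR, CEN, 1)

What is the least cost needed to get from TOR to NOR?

$12

Settle nodes by increasing distance from TOR:
TOR: 0
CEN: 2  (via TOR)
FIR: 6  (via CEN)
SUM: 7  (via TOR)
VLY: 9  (via SUM)
LAR: 10  (via FIR)
NOR: 12  (via FIR)
Shortest route: TOR–CEN–FIR–NOR = $12.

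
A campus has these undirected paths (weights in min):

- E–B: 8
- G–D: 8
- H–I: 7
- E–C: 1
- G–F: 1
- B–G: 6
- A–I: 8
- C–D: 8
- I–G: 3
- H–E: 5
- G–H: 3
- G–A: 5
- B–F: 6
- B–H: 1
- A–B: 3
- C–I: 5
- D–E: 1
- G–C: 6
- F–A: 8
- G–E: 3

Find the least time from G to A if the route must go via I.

Shortest G→I: G → I = 3
Shortest I→A: I → A = 8
Total via I: 3 + 8 = 11 min.

11 min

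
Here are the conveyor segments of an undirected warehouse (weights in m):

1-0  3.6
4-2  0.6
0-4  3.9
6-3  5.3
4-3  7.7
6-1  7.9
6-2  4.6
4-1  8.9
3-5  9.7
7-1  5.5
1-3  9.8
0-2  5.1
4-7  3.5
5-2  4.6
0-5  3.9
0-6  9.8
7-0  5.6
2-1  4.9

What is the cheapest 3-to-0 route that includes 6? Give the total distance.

14.4 m

Best 3 to 6: 3 → 6 costing 5.3
Best 6 to 0: 6 → 2 → 4 → 0 costing 9.1
Total via 6: 5.3 + 9.1 = 14.4 m.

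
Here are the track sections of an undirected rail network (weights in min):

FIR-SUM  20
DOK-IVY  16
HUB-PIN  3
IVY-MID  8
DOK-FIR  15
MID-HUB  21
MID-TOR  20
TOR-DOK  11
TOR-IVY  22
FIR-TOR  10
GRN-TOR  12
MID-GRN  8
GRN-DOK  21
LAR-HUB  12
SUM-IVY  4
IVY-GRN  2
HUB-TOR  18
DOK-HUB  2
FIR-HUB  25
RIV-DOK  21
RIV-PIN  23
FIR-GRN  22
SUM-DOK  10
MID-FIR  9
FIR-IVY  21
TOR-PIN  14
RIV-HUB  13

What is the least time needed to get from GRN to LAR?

30 min

Shortest distances from GRN:
GRN: 0
IVY: 2  (via GRN)
SUM: 6  (via IVY)
MID: 8  (via GRN)
TOR: 12  (via GRN)
DOK: 16  (via SUM)
FIR: 17  (via MID)
HUB: 18  (via DOK)
PIN: 21  (via HUB)
LAR: 30  (via HUB)
Shortest route: GRN → IVY → SUM → DOK → HUB → LAR = 30 min.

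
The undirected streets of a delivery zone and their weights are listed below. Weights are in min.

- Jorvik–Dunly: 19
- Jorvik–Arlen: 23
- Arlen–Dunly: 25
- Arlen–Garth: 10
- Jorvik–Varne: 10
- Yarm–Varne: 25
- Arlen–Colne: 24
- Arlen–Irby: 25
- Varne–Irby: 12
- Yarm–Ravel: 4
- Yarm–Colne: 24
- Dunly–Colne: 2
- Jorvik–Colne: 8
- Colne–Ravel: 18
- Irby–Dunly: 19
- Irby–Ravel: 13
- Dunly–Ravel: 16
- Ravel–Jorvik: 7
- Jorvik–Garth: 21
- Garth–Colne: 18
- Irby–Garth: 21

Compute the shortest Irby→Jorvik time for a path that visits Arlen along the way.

Shortest Irby→Arlen: Irby–Arlen = 25
Shortest Arlen→Jorvik: Arlen–Jorvik = 23
Total via Arlen: 25 + 23 = 48 min.

48 min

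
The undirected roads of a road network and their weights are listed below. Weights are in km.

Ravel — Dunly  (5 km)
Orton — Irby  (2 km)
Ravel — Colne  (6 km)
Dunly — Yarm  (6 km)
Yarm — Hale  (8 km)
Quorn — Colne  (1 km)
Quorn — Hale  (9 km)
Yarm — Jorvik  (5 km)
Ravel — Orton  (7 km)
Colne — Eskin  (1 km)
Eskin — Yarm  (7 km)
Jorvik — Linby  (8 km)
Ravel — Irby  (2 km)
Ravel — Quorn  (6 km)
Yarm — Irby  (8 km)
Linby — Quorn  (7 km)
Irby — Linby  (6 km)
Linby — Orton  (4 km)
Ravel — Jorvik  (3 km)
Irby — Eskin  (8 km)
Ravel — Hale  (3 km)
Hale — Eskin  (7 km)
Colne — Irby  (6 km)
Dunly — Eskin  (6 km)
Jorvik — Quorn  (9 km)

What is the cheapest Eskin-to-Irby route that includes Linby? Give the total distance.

15 km

Best Eskin to Linby: Eskin–Colne–Quorn–Linby costing 9
Best Linby to Irby: Linby–Irby costing 6
Total via Linby: 9 + 6 = 15 km.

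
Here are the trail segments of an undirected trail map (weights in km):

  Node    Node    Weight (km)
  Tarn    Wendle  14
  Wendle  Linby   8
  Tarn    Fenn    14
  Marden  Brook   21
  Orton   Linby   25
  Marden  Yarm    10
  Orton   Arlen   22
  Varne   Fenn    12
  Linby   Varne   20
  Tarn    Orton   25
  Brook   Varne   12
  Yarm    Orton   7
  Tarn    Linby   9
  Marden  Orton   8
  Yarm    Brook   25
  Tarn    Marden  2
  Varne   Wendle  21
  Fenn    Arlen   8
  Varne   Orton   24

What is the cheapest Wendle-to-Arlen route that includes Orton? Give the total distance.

46 km

Shortest Wendle→Orton: Wendle → Tarn → Marden → Orton = 24
Shortest Orton→Arlen: Orton → Arlen = 22
Total via Orton: 24 + 22 = 46 km.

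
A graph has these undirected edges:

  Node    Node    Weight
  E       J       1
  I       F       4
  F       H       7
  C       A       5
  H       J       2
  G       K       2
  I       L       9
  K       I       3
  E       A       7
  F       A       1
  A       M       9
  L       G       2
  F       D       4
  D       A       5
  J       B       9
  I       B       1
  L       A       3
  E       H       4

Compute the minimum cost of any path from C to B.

Enumerating some paths:
C - A - F - I - B: 5+1+4+1 = 11
C - A - L - I - B: 5+3+9+1 = 18
C - A - L - G - K - I - B: 5+3+2+2+3+1 = 16
The minimum is 11 via C - A - F - I - B.

11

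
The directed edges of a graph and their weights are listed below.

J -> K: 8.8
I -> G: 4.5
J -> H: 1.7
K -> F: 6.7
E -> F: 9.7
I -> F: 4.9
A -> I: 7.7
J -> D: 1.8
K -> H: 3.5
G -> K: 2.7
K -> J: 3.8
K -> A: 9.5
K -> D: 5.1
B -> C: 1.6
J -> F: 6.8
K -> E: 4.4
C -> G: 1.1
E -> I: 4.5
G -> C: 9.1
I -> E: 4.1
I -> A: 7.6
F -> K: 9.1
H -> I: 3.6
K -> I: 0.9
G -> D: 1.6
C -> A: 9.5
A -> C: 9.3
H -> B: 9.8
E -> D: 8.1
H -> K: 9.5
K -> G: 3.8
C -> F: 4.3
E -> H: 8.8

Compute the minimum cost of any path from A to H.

Settle nodes by increasing distance from A:
A: 0
I: 7.7  (via A)
C: 9.3  (via A)
G: 10.4  (via C)
E: 11.8  (via I)
D: 12  (via G)
F: 12.6  (via I)
K: 13.1  (via G)
H: 16.6  (via K)
Shortest route: A–C–G–K–H = 16.6.

16.6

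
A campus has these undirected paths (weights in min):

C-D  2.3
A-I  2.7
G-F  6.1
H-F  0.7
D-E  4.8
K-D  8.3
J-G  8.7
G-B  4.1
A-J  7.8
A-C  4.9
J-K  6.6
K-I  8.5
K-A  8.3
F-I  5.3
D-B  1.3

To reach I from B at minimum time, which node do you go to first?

D

Enumerating some paths:
B–D–K–A–I: 1.3+8.3+8.3+2.7 = 20.6
B–G–F–I: 4.1+6.1+5.3 = 15.5
B–D–C–A–I: 1.3+2.3+4.9+2.7 = 11.2
B–D–K–I: 1.3+8.3+8.5 = 18.1
Cheapest is B–D–C–A–I at 11.2 min.
So from B the first move is to D.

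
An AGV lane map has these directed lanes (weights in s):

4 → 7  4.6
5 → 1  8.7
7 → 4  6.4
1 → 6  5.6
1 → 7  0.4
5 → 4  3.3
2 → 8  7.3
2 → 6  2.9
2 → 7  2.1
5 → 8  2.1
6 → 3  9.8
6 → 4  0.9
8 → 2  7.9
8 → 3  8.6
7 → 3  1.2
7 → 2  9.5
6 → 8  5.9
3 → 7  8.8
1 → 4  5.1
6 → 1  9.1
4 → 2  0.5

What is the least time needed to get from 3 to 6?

18.6 s

Shortest distances from 3:
3: 0
7: 8.8  (via 3)
4: 15.2  (via 7)
2: 15.7  (via 4)
6: 18.6  (via 2)
Shortest route: 3–7–4–2–6 = 18.6 s.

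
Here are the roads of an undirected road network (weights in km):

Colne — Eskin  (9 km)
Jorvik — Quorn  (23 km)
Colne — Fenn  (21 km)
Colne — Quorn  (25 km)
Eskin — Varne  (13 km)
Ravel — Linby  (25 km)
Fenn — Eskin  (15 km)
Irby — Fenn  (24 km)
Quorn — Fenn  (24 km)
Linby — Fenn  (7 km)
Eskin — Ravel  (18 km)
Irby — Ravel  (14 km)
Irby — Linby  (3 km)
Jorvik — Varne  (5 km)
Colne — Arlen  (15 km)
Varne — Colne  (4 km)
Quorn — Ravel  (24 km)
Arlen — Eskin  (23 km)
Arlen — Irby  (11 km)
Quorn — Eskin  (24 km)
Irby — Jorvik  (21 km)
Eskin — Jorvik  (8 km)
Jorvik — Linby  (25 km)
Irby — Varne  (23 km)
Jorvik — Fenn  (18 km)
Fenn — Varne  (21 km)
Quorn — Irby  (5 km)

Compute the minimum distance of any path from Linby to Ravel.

17 km

Enumerating some paths:
Linby–Ravel: 25 = 25
Linby–Irby–Ravel: 3+14 = 17
Linby–Irby–Quorn–Ravel: 3+5+24 = 32
Cheapest is Linby–Irby–Ravel at 17 km.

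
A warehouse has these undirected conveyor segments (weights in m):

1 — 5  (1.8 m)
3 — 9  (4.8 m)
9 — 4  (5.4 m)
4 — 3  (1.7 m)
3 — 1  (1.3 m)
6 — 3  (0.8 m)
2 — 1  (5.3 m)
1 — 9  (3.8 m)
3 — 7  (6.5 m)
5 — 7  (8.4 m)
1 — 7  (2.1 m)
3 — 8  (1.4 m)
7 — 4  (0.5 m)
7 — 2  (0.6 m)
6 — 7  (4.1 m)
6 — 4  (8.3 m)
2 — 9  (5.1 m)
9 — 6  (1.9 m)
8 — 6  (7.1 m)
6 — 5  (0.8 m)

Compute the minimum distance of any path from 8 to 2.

4.2 m

Enumerating some paths:
8 → 3 → 6 → 7 → 2: 1.4+0.8+4.1+0.6 = 6.9
8 → 3 → 1 → 7 → 2: 1.4+1.3+2.1+0.6 = 5.4
8 → 3 → 4 → 7 → 2: 1.4+1.7+0.5+0.6 = 4.2
Cheapest is 8 → 3 → 4 → 7 → 2 at 4.2 m.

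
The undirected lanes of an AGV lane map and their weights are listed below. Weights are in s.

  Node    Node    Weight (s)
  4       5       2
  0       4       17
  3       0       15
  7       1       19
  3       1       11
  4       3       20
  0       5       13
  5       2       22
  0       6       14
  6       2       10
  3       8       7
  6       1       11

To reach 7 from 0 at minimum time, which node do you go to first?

6

Candidate routes:
0 → 6 → 1 → 7: 14+11+19 = 44
0 → 3 → 1 → 7: 15+11+19 = 45
The minimum is 44 s via 0 → 6 → 1 → 7.
So from 0 the first move is to 6.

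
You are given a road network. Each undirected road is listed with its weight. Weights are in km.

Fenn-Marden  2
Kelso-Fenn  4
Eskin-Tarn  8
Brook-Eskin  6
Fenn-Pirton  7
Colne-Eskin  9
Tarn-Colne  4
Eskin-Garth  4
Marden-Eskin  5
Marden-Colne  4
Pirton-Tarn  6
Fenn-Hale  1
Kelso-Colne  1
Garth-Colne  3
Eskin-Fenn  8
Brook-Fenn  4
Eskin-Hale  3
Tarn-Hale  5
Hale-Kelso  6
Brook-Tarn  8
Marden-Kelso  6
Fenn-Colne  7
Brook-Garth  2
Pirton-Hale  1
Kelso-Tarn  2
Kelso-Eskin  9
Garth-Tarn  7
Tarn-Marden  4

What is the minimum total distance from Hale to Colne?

Running Dijkstra from Hale:
Hale: 0
Fenn: 1  (via Hale)
Pirton: 1  (via Hale)
Marden: 3  (via Fenn)
Eskin: 3  (via Hale)
Brook: 5  (via Fenn)
Tarn: 5  (via Hale)
Kelso: 5  (via Fenn)
Colne: 6  (via Kelso)
Shortest route: Hale–Fenn–Kelso–Colne = 6 km.

6 km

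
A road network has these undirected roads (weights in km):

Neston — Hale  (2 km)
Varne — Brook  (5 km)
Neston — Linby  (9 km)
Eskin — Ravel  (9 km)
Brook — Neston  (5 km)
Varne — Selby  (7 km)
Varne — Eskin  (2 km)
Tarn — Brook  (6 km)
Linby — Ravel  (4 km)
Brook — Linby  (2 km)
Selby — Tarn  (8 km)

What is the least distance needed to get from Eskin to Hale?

14 km

Compare a few routes:
Eskin → Varne → Brook → Linby → Neston → Hale: 2+5+2+9+2 = 20
Eskin → Ravel → Linby → Brook → Neston → Hale: 9+4+2+5+2 = 22
Eskin → Varne → Brook → Neston → Hale: 2+5+5+2 = 14
Cheapest is Eskin → Varne → Brook → Neston → Hale at 14 km.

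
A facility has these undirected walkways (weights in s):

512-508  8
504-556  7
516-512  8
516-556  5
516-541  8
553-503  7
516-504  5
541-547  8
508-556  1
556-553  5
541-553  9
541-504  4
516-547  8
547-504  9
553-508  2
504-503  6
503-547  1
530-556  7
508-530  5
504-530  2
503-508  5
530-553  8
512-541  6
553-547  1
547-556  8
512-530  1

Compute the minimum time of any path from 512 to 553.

8 s

Shortest distances from 512:
512: 0
530: 1  (via 512)
504: 3  (via 530)
508: 6  (via 530)
541: 6  (via 512)
556: 7  (via 508)
553: 8  (via 508)
Shortest route: 512–530–508–553 = 8 s.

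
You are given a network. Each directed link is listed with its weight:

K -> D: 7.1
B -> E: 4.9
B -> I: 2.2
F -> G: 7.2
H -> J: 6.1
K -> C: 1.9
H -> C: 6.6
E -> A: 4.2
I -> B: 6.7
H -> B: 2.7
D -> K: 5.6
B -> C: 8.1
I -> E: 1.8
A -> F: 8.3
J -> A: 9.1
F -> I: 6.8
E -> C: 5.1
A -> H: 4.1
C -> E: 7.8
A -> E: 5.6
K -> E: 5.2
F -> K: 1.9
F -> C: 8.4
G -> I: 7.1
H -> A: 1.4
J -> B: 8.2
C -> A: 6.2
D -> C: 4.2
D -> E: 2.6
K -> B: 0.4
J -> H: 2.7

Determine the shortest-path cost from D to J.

17

Compare a few routes:
D - C - A - H - J: 4.2+6.2+4.1+6.1 = 20.6
D - K - C - A - H - J: 5.6+1.9+6.2+4.1+6.1 = 23.9
D - E - A - H - J: 2.6+4.2+4.1+6.1 = 17
The minimum is 17 via D - E - A - H - J.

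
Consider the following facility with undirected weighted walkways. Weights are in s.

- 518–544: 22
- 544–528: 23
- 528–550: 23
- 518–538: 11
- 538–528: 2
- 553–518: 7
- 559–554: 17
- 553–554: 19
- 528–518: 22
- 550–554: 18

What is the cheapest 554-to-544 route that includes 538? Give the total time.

Best 554 to 538: 554 → 553 → 518 → 538 costing 37
Shortest 538→544: 538 → 528 → 544 = 25
Total via 538: 37 + 25 = 62 s.

62 s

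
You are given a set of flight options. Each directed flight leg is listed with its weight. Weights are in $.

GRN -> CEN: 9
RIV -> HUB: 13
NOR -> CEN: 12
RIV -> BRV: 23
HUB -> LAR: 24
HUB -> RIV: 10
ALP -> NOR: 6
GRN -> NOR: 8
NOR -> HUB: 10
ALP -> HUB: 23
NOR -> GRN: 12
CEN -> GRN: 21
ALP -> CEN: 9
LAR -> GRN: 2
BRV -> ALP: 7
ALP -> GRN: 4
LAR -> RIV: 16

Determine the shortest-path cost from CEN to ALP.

Compare a few routes:
CEN–GRN–NOR–HUB–RIV–BRV–ALP: 21+8+10+10+23+7 = 79
CEN–GRN–NOR–HUB–LAR–RIV–BRV–ALP: 21+8+10+24+16+23+7 = 109
Cheapest is CEN–GRN–NOR–HUB–RIV–BRV–ALP at $79.

$79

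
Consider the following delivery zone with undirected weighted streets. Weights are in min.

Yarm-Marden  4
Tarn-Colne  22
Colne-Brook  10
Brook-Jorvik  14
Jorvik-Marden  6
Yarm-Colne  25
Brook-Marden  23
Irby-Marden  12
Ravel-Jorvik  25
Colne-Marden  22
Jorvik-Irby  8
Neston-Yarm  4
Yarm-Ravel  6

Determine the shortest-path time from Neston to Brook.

Shortest distances from Neston:
Neston: 0
Yarm: 4  (via Neston)
Marden: 8  (via Yarm)
Ravel: 10  (via Yarm)
Jorvik: 14  (via Marden)
Irby: 20  (via Marden)
Brook: 28  (via Jorvik)
Shortest route: Neston–Yarm–Marden–Jorvik–Brook = 28 min.

28 min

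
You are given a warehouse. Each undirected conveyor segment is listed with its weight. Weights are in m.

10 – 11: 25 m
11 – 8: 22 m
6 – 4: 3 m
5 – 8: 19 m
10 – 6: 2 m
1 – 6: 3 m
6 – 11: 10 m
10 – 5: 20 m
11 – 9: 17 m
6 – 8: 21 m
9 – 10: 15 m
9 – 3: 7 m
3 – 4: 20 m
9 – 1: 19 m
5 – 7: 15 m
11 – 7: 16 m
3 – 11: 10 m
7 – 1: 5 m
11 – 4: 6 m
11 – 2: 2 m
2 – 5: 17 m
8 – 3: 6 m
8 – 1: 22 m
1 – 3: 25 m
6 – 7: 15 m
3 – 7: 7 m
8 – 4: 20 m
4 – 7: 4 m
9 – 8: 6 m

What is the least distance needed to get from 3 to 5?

Candidate routes:
3 → 8 → 5: 6+19 = 25
3 → 7 → 5: 7+15 = 22
3 → 11 → 2 → 5: 10+2+17 = 29
Cheapest is 3 → 7 → 5 at 22 m.

22 m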